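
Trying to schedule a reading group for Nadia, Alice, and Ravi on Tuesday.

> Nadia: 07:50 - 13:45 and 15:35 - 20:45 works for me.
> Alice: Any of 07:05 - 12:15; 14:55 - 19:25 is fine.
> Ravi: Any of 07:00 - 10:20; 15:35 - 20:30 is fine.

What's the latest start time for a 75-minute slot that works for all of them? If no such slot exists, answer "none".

Nadia ∩ Alice: 07:50-12:15, 15:35-19:25.
Nadia ∩ Alice ∩ Ravi: 07:50-10:20, 15:35-19:25.
So the common availability across everyone is 07:50-10:20, 15:35-19:25.
The last common window of at least 75 minutes is 15:35-19:25; a 75-minute meeting can start as late as 18:10 and still end by 19:25.

18:10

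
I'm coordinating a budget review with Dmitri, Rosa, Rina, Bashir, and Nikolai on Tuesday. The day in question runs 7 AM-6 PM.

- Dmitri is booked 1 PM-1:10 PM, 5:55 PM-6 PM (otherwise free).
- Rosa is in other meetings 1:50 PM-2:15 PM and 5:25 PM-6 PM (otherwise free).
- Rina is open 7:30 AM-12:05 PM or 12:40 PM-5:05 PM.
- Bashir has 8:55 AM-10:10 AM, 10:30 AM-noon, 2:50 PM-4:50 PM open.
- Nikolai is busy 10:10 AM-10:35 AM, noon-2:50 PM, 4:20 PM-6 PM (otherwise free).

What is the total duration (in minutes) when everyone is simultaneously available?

250

Dmitri free: 07:00-13:00, 13:10-17:55 (invert busy blocks within the working day).
Rosa free: 07:00-13:50, 14:15-17:25 (invert busy blocks within the working day).
Rina free: 07:30-12:05, 12:40-17:05.
Bashir free: 08:55-10:10, 10:30-12:00, 14:50-16:50.
Nikolai free: 07:00-10:10, 10:35-12:00, 14:50-16:20 (invert busy blocks within the working day).
Dmitri ∩ Rosa: 07:00-13:00, 13:10-13:50, 14:15-17:25.
Dmitri ∩ Rosa ∩ Rina: 07:30-12:05, 12:40-13:00, 13:10-13:50, 14:15-17:05.
Dmitri ∩ Rosa ∩ Rina ∩ Bashir: 08:55-10:10, 10:30-12:00, 14:50-16:50.
Dmitri ∩ Rosa ∩ Rina ∩ Bashir ∩ Nikolai: 08:55-10:10, 10:35-12:00, 14:50-16:20.
So the common availability across everyone is 08:55-10:10, 10:35-12:00, 14:50-16:20.
Summing the common windows: 75 + 85 + 90 = 250 minutes.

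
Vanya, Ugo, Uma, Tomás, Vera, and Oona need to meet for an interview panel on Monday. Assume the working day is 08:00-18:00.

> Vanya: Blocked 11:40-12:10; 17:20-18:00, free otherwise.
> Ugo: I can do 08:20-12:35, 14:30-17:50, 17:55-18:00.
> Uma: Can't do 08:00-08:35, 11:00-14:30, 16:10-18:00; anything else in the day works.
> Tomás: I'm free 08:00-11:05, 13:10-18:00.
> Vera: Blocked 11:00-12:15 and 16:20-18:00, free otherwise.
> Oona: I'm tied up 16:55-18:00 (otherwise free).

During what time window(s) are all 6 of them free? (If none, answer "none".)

Vanya free: 08:00-11:40, 12:10-17:20 (invert busy blocks within the working day).
Ugo free: 08:20-12:35, 14:30-17:50, 17:55-18:00.
Uma free: 08:35-11:00, 14:30-16:10 (invert busy blocks within the working day).
Tomás free: 08:00-11:05, 13:10-18:00.
Vera free: 08:00-11:00, 12:15-16:20 (invert busy blocks within the working day).
Oona free: 08:00-16:55 (invert busy blocks within the working day).
Vanya ∩ Ugo: 08:20-11:40, 12:10-12:35, 14:30-17:20.
Vanya ∩ Ugo ∩ Uma: 08:35-11:00, 14:30-16:10.
Vanya ∩ Ugo ∩ Uma ∩ Tomás: 08:35-11:00, 14:30-16:10.
Vanya ∩ Ugo ∩ Uma ∩ Tomás ∩ Vera: 08:35-11:00, 14:30-16:10.
Vanya ∩ Ugo ∩ Uma ∩ Tomás ∩ Vera ∩ Oona: 08:35-11:00, 14:30-16:10.

08:35-11:00, 14:30-16:10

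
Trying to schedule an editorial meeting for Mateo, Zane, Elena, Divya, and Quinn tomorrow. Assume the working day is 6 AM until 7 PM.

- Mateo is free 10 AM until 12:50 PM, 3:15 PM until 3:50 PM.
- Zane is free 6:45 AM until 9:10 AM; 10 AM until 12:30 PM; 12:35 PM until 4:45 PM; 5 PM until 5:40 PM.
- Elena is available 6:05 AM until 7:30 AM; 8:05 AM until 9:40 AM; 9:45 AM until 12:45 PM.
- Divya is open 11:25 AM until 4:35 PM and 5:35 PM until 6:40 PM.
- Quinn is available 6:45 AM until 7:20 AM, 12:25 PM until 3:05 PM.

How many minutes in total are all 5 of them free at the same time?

Mateo ∩ Zane: 10:00-12:30, 12:35-12:50, 15:15-15:50.
Mateo ∩ Zane ∩ Elena: 10:00-12:30, 12:35-12:45.
Mateo ∩ Zane ∩ Elena ∩ Divya: 11:25-12:30, 12:35-12:45.
Mateo ∩ Zane ∩ Elena ∩ Divya ∩ Quinn: 12:25-12:30, 12:35-12:45.
So the common availability across everyone is 12:25-12:30, 12:35-12:45.
Summing the common windows: 5 + 10 = 15 minutes.

15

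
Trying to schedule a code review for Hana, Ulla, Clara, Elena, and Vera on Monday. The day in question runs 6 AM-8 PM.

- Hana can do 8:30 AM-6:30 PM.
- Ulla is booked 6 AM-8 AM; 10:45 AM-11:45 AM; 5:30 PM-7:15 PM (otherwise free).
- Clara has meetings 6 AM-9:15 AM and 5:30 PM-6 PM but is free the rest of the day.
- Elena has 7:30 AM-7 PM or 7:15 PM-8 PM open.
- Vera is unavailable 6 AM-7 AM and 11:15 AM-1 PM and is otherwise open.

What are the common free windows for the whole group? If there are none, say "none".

Hana free: 08:30-18:30.
Ulla free: 08:00-10:45, 11:45-17:30, 19:15-20:00 (invert busy blocks within the working day).
Clara free: 09:15-17:30, 18:00-20:00 (invert busy blocks within the working day).
Elena free: 07:30-19:00, 19:15-20:00.
Vera free: 07:00-11:15, 13:00-20:00 (invert busy blocks within the working day).
Hana ∩ Ulla: 08:30-10:45, 11:45-17:30.
Hana ∩ Ulla ∩ Clara: 09:15-10:45, 11:45-17:30.
Hana ∩ Ulla ∩ Clara ∩ Elena: 09:15-10:45, 11:45-17:30.
Hana ∩ Ulla ∩ Clara ∩ Elena ∩ Vera: 09:15-10:45, 13:00-17:30.

09:15-10:45, 13:00-17:30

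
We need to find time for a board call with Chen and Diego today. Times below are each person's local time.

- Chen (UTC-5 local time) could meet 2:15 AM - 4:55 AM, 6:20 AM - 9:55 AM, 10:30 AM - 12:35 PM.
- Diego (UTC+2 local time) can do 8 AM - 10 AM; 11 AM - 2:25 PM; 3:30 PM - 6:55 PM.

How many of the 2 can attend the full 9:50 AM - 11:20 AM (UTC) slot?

1

Chen in UTC: 07:15-09:55, 11:20-14:55, 15:30-17:35 (add 5h to convert from UTC-5).
Diego in UTC: 06:00-08:00, 09:00-12:25, 13:30-16:55 (subtract 2h to convert from UTC+2).
Diego can make the full 09:50-11:20 slot — that's 1.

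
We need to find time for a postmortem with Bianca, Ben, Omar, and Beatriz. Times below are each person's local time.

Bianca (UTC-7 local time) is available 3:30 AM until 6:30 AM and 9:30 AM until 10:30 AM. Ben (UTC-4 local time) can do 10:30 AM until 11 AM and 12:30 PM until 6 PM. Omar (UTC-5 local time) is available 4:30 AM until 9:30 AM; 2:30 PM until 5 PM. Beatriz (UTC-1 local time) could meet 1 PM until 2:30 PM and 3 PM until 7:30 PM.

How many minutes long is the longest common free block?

0

Bianca in UTC: 10:30-13:30, 16:30-17:30 (add 7h to convert from UTC-7).
Ben in UTC: 14:30-15:00, 16:30-22:00 (add 4h to convert from UTC-4).
Omar in UTC: 09:30-14:30, 19:30-22:00 (add 5h to convert from UTC-5).
Beatriz in UTC: 14:00-15:30, 16:00-20:30 (add 1h to convert from UTC-1).
Bianca ∩ Ben: 16:30-17:30.
Bianca ∩ Ben ∩ Omar: ∅.
Bianca ∩ Ben ∩ Omar ∩ Beatriz: ∅.
There is no time when everyone is free.
No common window exists, so the longest block is 0 minutes.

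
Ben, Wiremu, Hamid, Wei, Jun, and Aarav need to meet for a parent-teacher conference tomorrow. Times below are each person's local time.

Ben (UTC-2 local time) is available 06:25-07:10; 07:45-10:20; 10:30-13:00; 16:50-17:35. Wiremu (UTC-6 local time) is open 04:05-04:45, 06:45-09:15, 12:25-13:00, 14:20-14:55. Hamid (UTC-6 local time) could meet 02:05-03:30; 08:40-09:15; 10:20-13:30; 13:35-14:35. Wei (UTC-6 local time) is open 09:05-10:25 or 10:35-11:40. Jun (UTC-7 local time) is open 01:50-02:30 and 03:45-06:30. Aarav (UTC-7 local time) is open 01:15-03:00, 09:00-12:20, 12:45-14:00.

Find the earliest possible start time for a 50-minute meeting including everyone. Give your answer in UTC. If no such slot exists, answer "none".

none

Ben in UTC: 08:25-09:10, 09:45-12:20, 12:30-15:00, 18:50-19:35 (add 2h to convert from UTC-2).
Wiremu in UTC: 10:05-10:45, 12:45-15:15, 18:25-19:00, 20:20-20:55 (add 6h to convert from UTC-6).
Hamid in UTC: 08:05-09:30, 14:40-15:15, 16:20-19:30, 19:35-20:35 (add 6h to convert from UTC-6).
Wei in UTC: 15:05-16:25, 16:35-17:40 (add 6h to convert from UTC-6).
Jun in UTC: 08:50-09:30, 10:45-13:30 (add 7h to convert from UTC-7).
Aarav in UTC: 08:15-10:00, 16:00-19:20, 19:45-21:00 (add 7h to convert from UTC-7).
Ben ∩ Wiremu: 10:05-10:45, 12:45-15:00, 18:50-19:00.
Ben ∩ Wiremu ∩ Hamid: 14:40-15:00, 18:50-19:00.
Ben ∩ Wiremu ∩ Hamid ∩ Wei: ∅.
Ben ∩ Wiremu ∩ Hamid ∩ Wei ∩ Jun: ∅.
Ben ∩ Wiremu ∩ Hamid ∩ Wei ∩ Jun ∩ Aarav: ∅.
There is no time when everyone is free.
No common window is at least 50 minutes long.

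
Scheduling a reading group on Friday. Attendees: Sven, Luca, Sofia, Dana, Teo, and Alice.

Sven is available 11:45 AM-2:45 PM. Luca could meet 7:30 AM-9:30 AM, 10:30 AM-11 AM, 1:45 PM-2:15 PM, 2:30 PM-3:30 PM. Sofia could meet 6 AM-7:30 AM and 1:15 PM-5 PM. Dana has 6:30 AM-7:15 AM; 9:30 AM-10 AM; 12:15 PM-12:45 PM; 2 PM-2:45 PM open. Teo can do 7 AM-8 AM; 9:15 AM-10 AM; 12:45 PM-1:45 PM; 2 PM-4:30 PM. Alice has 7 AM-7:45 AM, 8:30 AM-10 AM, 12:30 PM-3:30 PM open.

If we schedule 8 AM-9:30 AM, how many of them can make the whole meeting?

Luca can make the full 08:00-09:30 slot — that's 1.

1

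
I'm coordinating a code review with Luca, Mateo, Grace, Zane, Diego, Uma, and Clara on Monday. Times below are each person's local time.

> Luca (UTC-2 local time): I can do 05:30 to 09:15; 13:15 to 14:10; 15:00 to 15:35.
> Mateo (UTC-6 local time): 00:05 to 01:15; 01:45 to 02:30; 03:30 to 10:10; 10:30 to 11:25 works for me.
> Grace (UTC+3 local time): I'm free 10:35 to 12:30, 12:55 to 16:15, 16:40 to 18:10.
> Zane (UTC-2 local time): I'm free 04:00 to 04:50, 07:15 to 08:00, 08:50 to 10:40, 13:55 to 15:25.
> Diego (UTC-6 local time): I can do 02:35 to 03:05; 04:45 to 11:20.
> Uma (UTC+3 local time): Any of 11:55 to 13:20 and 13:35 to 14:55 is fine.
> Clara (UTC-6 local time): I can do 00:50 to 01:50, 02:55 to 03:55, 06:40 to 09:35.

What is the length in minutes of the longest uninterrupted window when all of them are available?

0

Luca in UTC: 07:30-11:15, 15:15-16:10, 17:00-17:35 (add 2h to convert from UTC-2).
Mateo in UTC: 06:05-07:15, 07:45-08:30, 09:30-16:10, 16:30-17:25 (add 6h to convert from UTC-6).
Grace in UTC: 07:35-09:30, 09:55-13:15, 13:40-15:10 (subtract 3h to convert from UTC+3).
Zane in UTC: 06:00-06:50, 09:15-10:00, 10:50-12:40, 15:55-17:25 (add 2h to convert from UTC-2).
Diego in UTC: 08:35-09:05, 10:45-17:20 (add 6h to convert from UTC-6).
Uma in UTC: 08:55-10:20, 10:35-11:55 (subtract 3h to convert from UTC+3).
Clara in UTC: 06:50-07:50, 08:55-09:55, 12:40-15:35 (add 6h to convert from UTC-6).
Luca ∩ Mateo: 07:45-08:30, 09:30-11:15, 15:15-16:10, 17:00-17:25.
Luca ∩ Mateo ∩ Grace: 07:45-08:30, 09:55-11:15.
Luca ∩ Mateo ∩ Grace ∩ Zane: 09:55-10:00, 10:50-11:15.
Luca ∩ Mateo ∩ Grace ∩ Zane ∩ Diego: 10:50-11:15.
Luca ∩ Mateo ∩ Grace ∩ Zane ∩ Diego ∩ Uma: 10:50-11:15.
Luca ∩ Mateo ∩ Grace ∩ Zane ∩ Diego ∩ Uma ∩ Clara: ∅.
There is no time when everyone is free.
No common window exists, so the longest block is 0 minutes.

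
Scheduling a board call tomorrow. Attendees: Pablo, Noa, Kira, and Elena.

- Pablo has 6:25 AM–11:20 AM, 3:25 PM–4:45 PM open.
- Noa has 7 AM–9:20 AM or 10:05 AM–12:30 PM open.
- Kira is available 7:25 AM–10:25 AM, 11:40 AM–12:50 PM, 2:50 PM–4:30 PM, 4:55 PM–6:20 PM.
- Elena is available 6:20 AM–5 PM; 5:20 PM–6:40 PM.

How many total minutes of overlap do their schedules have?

135

Pablo ∩ Noa: 07:00-09:20, 10:05-11:20.
Pablo ∩ Noa ∩ Kira: 07:25-09:20, 10:05-10:25.
Pablo ∩ Noa ∩ Kira ∩ Elena: 07:25-09:20, 10:05-10:25.
Summing the common windows: 115 + 20 = 135 minutes.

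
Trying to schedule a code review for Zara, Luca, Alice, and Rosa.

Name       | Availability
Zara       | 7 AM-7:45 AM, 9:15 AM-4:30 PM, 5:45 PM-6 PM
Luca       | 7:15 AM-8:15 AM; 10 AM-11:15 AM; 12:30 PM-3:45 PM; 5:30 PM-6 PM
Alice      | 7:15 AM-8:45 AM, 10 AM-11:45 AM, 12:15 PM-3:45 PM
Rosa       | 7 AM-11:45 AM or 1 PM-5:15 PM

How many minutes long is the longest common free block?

Zara ∩ Luca: 07:15-07:45, 10:00-11:15, 12:30-15:45, 17:45-18:00.
Zara ∩ Luca ∩ Alice: 07:15-07:45, 10:00-11:15, 12:30-15:45.
Zara ∩ Luca ∩ Alice ∩ Rosa: 07:15-07:45, 10:00-11:15, 13:00-15:45.
The longest is 13:00-15:45 at 165 minutes.

165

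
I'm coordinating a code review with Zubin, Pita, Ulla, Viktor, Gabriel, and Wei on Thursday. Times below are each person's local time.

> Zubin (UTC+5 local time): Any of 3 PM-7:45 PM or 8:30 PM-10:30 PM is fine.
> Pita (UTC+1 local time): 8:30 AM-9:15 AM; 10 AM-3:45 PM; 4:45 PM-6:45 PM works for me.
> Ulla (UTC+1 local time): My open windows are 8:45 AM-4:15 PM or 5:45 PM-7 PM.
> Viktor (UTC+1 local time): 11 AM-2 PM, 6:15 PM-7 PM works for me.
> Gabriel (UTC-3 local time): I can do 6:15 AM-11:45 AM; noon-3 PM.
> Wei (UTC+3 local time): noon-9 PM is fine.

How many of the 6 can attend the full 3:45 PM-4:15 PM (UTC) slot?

Zubin in UTC: 10:00-14:45, 15:30-17:30 (subtract 5h to convert from UTC+5).
Pita in UTC: 07:30-08:15, 09:00-14:45, 15:45-17:45 (subtract 1h to convert from UTC+1).
Ulla in UTC: 07:45-15:15, 16:45-18:00 (subtract 1h to convert from UTC+1).
Viktor in UTC: 10:00-13:00, 17:15-18:00 (subtract 1h to convert from UTC+1).
Gabriel in UTC: 09:15-14:45, 15:00-18:00 (add 3h to convert from UTC-3).
Wei in UTC: 09:00-18:00 (subtract 3h to convert from UTC+3).
Zubin, Pita, Gabriel, and Wei can make the full 15:45-16:15 slot — that's 4.

4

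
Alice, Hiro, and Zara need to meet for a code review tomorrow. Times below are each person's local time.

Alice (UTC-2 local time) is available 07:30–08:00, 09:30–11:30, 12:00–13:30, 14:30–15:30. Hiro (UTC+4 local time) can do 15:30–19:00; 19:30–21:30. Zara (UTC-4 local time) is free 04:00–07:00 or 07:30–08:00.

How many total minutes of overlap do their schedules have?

30

Alice in UTC: 09:30-10:00, 11:30-13:30, 14:00-15:30, 16:30-17:30 (add 2h to convert from UTC-2).
Hiro in UTC: 11:30-15:00, 15:30-17:30 (subtract 4h to convert from UTC+4).
Zara in UTC: 08:00-11:00, 11:30-12:00 (add 4h to convert from UTC-4).
Alice ∩ Hiro: 11:30-13:30, 14:00-15:00, 16:30-17:30.
Alice ∩ Hiro ∩ Zara: 11:30-12:00.
That's a single block of 30 minutes.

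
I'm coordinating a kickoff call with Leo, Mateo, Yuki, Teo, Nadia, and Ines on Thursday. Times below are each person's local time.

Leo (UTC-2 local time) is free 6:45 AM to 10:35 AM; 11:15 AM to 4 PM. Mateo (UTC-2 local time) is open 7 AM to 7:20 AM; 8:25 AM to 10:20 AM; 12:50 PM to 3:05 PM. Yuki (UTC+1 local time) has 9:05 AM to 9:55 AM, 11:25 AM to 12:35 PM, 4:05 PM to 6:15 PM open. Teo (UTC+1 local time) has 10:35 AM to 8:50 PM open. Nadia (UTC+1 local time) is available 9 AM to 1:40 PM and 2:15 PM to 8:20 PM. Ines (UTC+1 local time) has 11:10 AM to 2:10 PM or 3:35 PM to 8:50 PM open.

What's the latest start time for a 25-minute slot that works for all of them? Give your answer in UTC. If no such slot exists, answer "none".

16:40

Leo in UTC: 08:45-12:35, 13:15-18:00 (add 2h to convert from UTC-2).
Mateo in UTC: 09:00-09:20, 10:25-12:20, 14:50-17:05 (add 2h to convert from UTC-2).
Yuki in UTC: 08:05-08:55, 10:25-11:35, 15:05-17:15 (subtract 1h to convert from UTC+1).
Teo in UTC: 09:35-19:50 (subtract 1h to convert from UTC+1).
Nadia in UTC: 08:00-12:40, 13:15-19:20 (subtract 1h to convert from UTC+1).
Ines in UTC: 10:10-13:10, 14:35-19:50 (subtract 1h to convert from UTC+1).
Leo ∩ Mateo: 09:00-09:20, 10:25-12:20, 14:50-17:05.
Leo ∩ Mateo ∩ Yuki: 10:25-11:35, 15:05-17:05.
Leo ∩ Mateo ∩ Yuki ∩ Teo: 10:25-11:35, 15:05-17:05.
Leo ∩ Mateo ∩ Yuki ∩ Teo ∩ Nadia: 10:25-11:35, 15:05-17:05.
Leo ∩ Mateo ∩ Yuki ∩ Teo ∩ Nadia ∩ Ines: 10:25-11:35, 15:05-17:05.
The last common window of at least 25 minutes is 15:05-17:05; a 25-minute meeting can start as late as 16:40 and still end by 17:05.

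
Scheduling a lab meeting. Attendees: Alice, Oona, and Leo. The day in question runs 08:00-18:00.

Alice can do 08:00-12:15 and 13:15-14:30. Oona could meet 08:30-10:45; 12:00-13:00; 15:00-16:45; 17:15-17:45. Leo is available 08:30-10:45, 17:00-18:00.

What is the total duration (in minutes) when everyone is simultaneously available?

135

Alice ∩ Oona: 08:30-10:45, 12:00-12:15.
Alice ∩ Oona ∩ Leo: 08:30-10:45.
That's a single block of 135 minutes.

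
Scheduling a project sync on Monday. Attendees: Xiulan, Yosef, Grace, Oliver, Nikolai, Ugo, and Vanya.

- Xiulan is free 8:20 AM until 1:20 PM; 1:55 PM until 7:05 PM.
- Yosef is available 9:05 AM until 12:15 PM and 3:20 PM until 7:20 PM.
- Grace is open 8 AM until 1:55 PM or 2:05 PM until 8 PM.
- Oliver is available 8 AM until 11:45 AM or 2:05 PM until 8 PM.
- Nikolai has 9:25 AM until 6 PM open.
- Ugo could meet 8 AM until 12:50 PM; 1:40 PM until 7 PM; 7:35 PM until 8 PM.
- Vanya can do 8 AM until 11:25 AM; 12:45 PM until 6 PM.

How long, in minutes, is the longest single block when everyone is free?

160

Xiulan ∩ Yosef: 09:05-12:15, 15:20-19:05.
Xiulan ∩ Yosef ∩ Grace: 09:05-12:15, 15:20-19:05.
Xiulan ∩ Yosef ∩ Grace ∩ Oliver: 09:05-11:45, 15:20-19:05.
Xiulan ∩ Yosef ∩ Grace ∩ Oliver ∩ Nikolai: 09:25-11:45, 15:20-18:00.
Xiulan ∩ Yosef ∩ Grace ∩ Oliver ∩ Nikolai ∩ Ugo: 09:25-11:45, 15:20-18:00.
Xiulan ∩ Yosef ∩ Grace ∩ Oliver ∩ Nikolai ∩ Ugo ∩ Vanya: 09:25-11:25, 15:20-18:00.
Those are the intersection windows.
The longest is 15:20-18:00 at 160 minutes.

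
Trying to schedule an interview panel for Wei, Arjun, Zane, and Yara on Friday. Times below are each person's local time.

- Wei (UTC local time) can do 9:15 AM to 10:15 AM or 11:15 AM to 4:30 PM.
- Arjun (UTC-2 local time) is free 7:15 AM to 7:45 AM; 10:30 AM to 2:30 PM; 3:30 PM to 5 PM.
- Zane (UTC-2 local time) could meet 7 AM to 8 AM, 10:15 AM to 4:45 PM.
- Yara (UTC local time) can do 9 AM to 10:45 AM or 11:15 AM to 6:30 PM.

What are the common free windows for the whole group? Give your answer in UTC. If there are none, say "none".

09:15-09:45, 12:30-16:30

Wei in UTC: 09:15-10:15, 11:15-16:30.
Arjun in UTC: 09:15-09:45, 12:30-16:30, 17:30-19:00 (add 2h to convert from UTC-2).
Zane in UTC: 09:00-10:00, 12:15-18:45 (add 2h to convert from UTC-2).
Yara in UTC: 09:00-10:45, 11:15-18:30.
Wei ∩ Arjun: 09:15-09:45, 12:30-16:30.
Wei ∩ Arjun ∩ Zane: 09:15-09:45, 12:30-16:30.
Wei ∩ Arjun ∩ Zane ∩ Yara: 09:15-09:45, 12:30-16:30.
Those are the intersection windows.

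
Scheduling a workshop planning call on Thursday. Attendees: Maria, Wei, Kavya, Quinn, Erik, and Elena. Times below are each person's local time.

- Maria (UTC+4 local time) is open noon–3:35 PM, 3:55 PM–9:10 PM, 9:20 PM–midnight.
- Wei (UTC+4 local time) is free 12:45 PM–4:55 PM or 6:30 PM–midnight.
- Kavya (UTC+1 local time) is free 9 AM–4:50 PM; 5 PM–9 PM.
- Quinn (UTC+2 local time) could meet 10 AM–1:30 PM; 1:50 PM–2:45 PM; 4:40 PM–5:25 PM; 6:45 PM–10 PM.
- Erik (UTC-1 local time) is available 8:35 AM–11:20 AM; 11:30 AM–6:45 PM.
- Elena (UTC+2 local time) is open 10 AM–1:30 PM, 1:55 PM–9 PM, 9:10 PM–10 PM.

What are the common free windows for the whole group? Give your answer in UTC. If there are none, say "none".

Maria in UTC: 08:00-11:35, 11:55-17:10, 17:20-20:00 (subtract 4h to convert from UTC+4).
Wei in UTC: 08:45-12:55, 14:30-20:00 (subtract 4h to convert from UTC+4).
Kavya in UTC: 08:00-15:50, 16:00-20:00 (subtract 1h to convert from UTC+1).
Quinn in UTC: 08:00-11:30, 11:50-12:45, 14:40-15:25, 16:45-20:00 (subtract 2h to convert from UTC+2).
Erik in UTC: 09:35-12:20, 12:30-19:45 (add 1h to convert from UTC-1).
Elena in UTC: 08:00-11:30, 11:55-19:00, 19:10-20:00 (subtract 2h to convert from UTC+2).
Maria ∩ Wei: 08:45-11:35, 11:55-12:55, 14:30-17:10, 17:20-20:00.
Maria ∩ Wei ∩ Kavya: 08:45-11:35, 11:55-12:55, 14:30-15:50, 16:00-17:10, 17:20-20:00.
Maria ∩ Wei ∩ Kavya ∩ Quinn: 08:45-11:30, 11:55-12:45, 14:40-15:25, 16:45-17:10, 17:20-20:00.
Maria ∩ Wei ∩ Kavya ∩ Quinn ∩ Erik: 09:35-11:30, 11:55-12:20, 12:30-12:45, 14:40-15:25, 16:45-17:10, 17:20-19:45.
Maria ∩ Wei ∩ Kavya ∩ Quinn ∩ Erik ∩ Elena: 09:35-11:30, 11:55-12:20, 12:30-12:45, 14:40-15:25, 16:45-17:10, 17:20-19:00, 19:10-19:45.
So the common availability across everyone is 09:35-11:30, 11:55-12:20, 12:30-12:45, 14:40-15:25, 16:45-17:10, 17:20-19:00, 19:10-19:45.

09:35-11:30, 11:55-12:20, 12:30-12:45, 14:40-15:25, 16:45-17:10, 17:20-19:00, 19:10-19:45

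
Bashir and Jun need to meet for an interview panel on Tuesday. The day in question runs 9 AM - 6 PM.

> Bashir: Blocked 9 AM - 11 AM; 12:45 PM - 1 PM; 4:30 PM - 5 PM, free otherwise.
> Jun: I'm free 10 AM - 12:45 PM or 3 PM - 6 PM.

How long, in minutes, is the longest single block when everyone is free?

105

Bashir free: 11:00-12:45, 13:00-16:30, 17:00-18:00 (invert busy blocks within the working day).
Jun free: 10:00-12:45, 15:00-18:00.
Bashir ∩ Jun: 11:00-12:45, 15:00-16:30, 17:00-18:00.
The longest is 11:00-12:45 at 105 minutes.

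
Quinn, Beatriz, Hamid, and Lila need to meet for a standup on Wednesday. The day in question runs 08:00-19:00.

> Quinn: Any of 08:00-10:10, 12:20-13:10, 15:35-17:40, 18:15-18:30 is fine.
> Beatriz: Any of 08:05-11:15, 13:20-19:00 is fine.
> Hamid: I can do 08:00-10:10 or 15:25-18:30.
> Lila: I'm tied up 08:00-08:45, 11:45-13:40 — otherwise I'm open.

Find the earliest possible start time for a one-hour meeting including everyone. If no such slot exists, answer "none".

08:45

Quinn free: 08:00-10:10, 12:20-13:10, 15:35-17:40, 18:15-18:30.
Beatriz free: 08:05-11:15, 13:20-19:00.
Hamid free: 08:00-10:10, 15:25-18:30.
Lila free: 08:45-11:45, 13:40-19:00 (invert busy blocks within the working day).
Quinn ∩ Beatriz: 08:05-10:10, 15:35-17:40, 18:15-18:30.
Quinn ∩ Beatriz ∩ Hamid: 08:05-10:10, 15:35-17:40, 18:15-18:30.
Quinn ∩ Beatriz ∩ Hamid ∩ Lila: 08:45-10:10, 15:35-17:40, 18:15-18:30.
The first common window of at least 60 minutes is 08:45-10:10, so the earliest start is 08:45.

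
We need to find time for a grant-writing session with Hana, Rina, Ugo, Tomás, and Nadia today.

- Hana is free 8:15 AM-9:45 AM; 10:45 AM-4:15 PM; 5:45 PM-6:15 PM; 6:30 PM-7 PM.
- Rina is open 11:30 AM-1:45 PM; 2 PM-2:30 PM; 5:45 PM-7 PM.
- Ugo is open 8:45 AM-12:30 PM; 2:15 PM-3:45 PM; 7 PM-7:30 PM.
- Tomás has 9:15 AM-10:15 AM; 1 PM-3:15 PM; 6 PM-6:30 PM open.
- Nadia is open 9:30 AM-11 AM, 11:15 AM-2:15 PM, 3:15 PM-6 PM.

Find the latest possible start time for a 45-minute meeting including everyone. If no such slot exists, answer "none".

none

Hana ∩ Rina: 11:30-13:45, 14:00-14:30, 17:45-18:15, 18:30-19:00.
Hana ∩ Rina ∩ Ugo: 11:30-12:30, 14:15-14:30.
Hana ∩ Rina ∩ Ugo ∩ Tomás: 14:15-14:30.
Hana ∩ Rina ∩ Ugo ∩ Tomás ∩ Nadia: ∅.
There is no time when everyone is free.
No common window is at least 45 minutes long.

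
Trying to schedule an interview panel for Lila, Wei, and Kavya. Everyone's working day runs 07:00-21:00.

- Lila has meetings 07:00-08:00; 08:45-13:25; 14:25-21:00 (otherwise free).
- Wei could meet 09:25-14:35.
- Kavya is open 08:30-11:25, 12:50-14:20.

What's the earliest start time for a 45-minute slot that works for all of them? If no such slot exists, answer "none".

13:25

Lila free: 08:00-08:45, 13:25-14:25 (invert busy blocks within the working day).
Wei free: 09:25-14:35.
Kavya free: 08:30-11:25, 12:50-14:20.
Lila ∩ Wei: 13:25-14:25.
Lila ∩ Wei ∩ Kavya: 13:25-14:20.
The first common window of at least 45 minutes is 13:25-14:20, so the earliest start is 13:25.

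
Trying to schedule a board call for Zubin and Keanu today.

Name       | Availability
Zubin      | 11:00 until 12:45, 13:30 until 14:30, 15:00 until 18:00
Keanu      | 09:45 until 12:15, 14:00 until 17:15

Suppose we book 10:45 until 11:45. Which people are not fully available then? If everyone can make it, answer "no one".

Zubin

Zubin: not fully free for 10:45-11:45. Keanu: free for 10:45-11:45.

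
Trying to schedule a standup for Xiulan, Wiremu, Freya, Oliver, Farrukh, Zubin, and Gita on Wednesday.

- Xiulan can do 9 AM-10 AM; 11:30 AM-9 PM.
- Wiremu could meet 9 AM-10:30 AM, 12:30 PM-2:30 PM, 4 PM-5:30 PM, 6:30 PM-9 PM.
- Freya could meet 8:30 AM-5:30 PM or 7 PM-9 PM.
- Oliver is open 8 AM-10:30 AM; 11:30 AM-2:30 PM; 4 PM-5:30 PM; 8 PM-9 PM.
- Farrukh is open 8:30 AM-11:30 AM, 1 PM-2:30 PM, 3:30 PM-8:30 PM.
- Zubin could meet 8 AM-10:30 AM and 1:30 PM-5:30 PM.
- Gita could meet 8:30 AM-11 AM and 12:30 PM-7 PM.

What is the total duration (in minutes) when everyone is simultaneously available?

210

Xiulan ∩ Wiremu: 09:00-10:00, 12:30-14:30, 16:00-17:30, 18:30-21:00.
Xiulan ∩ Wiremu ∩ Freya: 09:00-10:00, 12:30-14:30, 16:00-17:30, 19:00-21:00.
Xiulan ∩ Wiremu ∩ Freya ∩ Oliver: 09:00-10:00, 12:30-14:30, 16:00-17:30, 20:00-21:00.
Xiulan ∩ Wiremu ∩ Freya ∩ Oliver ∩ Farrukh: 09:00-10:00, 13:00-14:30, 16:00-17:30, 20:00-20:30.
Xiulan ∩ Wiremu ∩ Freya ∩ Oliver ∩ Farrukh ∩ Zubin: 09:00-10:00, 13:30-14:30, 16:00-17:30.
Xiulan ∩ Wiremu ∩ Freya ∩ Oliver ∩ Farrukh ∩ Zubin ∩ Gita: 09:00-10:00, 13:30-14:30, 16:00-17:30.
So the common availability across everyone is 09:00-10:00, 13:30-14:30, 16:00-17:30.
Summing the common windows: 60 + 60 + 90 = 210 minutes.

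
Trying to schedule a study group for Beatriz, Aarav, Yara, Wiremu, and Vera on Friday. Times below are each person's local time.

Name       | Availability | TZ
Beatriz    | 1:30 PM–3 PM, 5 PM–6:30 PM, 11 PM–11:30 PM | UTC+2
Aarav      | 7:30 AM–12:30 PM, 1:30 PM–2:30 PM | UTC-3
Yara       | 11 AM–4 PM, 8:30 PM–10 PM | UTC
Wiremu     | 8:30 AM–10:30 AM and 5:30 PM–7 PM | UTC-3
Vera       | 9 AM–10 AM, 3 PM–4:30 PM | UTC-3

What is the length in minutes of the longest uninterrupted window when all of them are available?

60

Beatriz in UTC: 11:30-13:00, 15:00-16:30, 21:00-21:30 (subtract 2h to convert from UTC+2).
Aarav in UTC: 10:30-15:30, 16:30-17:30 (add 3h to convert from UTC-3).
Yara in UTC: 11:00-16:00, 20:30-22:00.
Wiremu in UTC: 11:30-13:30, 20:30-22:00 (add 3h to convert from UTC-3).
Vera in UTC: 12:00-13:00, 18:00-19:30 (add 3h to convert from UTC-3).
Beatriz ∩ Aarav: 11:30-13:00, 15:00-15:30.
Beatriz ∩ Aarav ∩ Yara: 11:30-13:00, 15:00-15:30.
Beatriz ∩ Aarav ∩ Yara ∩ Wiremu: 11:30-13:00.
Beatriz ∩ Aarav ∩ Yara ∩ Wiremu ∩ Vera: 12:00-13:00.
The longest is 12:00-13:00 at 60 minutes.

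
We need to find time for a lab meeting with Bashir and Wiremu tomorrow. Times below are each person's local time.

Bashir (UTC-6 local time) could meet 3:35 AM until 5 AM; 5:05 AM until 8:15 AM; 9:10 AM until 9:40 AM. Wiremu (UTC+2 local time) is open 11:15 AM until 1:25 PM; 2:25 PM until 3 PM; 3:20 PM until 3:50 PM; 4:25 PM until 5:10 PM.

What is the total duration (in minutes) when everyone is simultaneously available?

170

Bashir in UTC: 09:35-11:00, 11:05-14:15, 15:10-15:40 (add 6h to convert from UTC-6).
Wiremu in UTC: 09:15-11:25, 12:25-13:00, 13:20-13:50, 14:25-15:10 (subtract 2h to convert from UTC+2).
Bashir ∩ Wiremu: 09:35-11:00, 11:05-11:25, 12:25-13:00, 13:20-13:50.
Summing the common windows: 85 + 20 + 35 + 30 = 170 minutes.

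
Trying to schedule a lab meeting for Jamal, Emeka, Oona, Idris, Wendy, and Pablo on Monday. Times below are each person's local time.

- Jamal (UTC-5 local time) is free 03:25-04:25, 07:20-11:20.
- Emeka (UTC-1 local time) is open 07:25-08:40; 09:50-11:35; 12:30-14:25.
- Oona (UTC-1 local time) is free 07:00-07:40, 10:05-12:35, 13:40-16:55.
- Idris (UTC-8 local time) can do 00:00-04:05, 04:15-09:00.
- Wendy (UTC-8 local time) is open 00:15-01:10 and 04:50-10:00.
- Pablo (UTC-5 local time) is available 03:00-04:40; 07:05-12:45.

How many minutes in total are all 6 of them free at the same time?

65

Jamal in UTC: 08:25-09:25, 12:20-16:20 (add 5h to convert from UTC-5).
Emeka in UTC: 08:25-09:40, 10:50-12:35, 13:30-15:25 (add 1h to convert from UTC-1).
Oona in UTC: 08:00-08:40, 11:05-13:35, 14:40-17:55 (add 1h to convert from UTC-1).
Idris in UTC: 08:00-12:05, 12:15-17:00 (add 8h to convert from UTC-8).
Wendy in UTC: 08:15-09:10, 12:50-18:00 (add 8h to convert from UTC-8).
Pablo in UTC: 08:00-09:40, 12:05-17:45 (add 5h to convert from UTC-5).
Jamal ∩ Emeka: 08:25-09:25, 12:20-12:35, 13:30-15:25.
Jamal ∩ Emeka ∩ Oona: 08:25-08:40, 12:20-12:35, 13:30-13:35, 14:40-15:25.
Jamal ∩ Emeka ∩ Oona ∩ Idris: 08:25-08:40, 12:20-12:35, 13:30-13:35, 14:40-15:25.
Jamal ∩ Emeka ∩ Oona ∩ Idris ∩ Wendy: 08:25-08:40, 13:30-13:35, 14:40-15:25.
Jamal ∩ Emeka ∩ Oona ∩ Idris ∩ Wendy ∩ Pablo: 08:25-08:40, 13:30-13:35, 14:40-15:25.
Summing the common windows: 15 + 5 + 45 = 65 minutes.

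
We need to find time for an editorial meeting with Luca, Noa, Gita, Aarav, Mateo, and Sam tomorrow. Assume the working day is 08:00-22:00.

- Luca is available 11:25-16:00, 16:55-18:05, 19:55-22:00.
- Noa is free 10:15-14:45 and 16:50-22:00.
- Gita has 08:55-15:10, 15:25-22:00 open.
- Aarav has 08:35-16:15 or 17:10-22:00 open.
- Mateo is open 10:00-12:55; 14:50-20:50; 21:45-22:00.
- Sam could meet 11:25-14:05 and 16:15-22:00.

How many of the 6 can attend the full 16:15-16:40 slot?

Gita, Mateo, and Sam can make the full 16:15-16:40 slot — that's 3.

3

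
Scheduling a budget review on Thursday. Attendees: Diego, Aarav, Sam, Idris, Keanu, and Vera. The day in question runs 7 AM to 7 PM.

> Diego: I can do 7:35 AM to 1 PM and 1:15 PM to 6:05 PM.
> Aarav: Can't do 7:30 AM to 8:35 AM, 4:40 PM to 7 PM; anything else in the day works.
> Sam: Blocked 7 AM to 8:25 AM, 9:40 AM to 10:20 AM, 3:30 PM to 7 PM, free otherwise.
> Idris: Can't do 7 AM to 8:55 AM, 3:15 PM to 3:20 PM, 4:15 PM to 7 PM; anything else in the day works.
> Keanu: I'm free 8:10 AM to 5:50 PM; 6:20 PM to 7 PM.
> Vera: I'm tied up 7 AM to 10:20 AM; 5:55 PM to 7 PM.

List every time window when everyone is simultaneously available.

Diego free: 07:35-13:00, 13:15-18:05.
Aarav free: 07:00-07:30, 08:35-16:40 (invert busy blocks within the working day).
Sam free: 08:25-09:40, 10:20-15:30 (invert busy blocks within the working day).
Idris free: 08:55-15:15, 15:20-16:15 (invert busy blocks within the working day).
Keanu free: 08:10-17:50, 18:20-19:00.
Vera free: 10:20-17:55 (invert busy blocks within the working day).
Diego ∩ Aarav: 08:35-13:00, 13:15-16:40.
Diego ∩ Aarav ∩ Sam: 08:35-09:40, 10:20-13:00, 13:15-15:30.
Diego ∩ Aarav ∩ Sam ∩ Idris: 08:55-09:40, 10:20-13:00, 13:15-15:15, 15:20-15:30.
Diego ∩ Aarav ∩ Sam ∩ Idris ∩ Keanu: 08:55-09:40, 10:20-13:00, 13:15-15:15, 15:20-15:30.
Diego ∩ Aarav ∩ Sam ∩ Idris ∩ Keanu ∩ Vera: 10:20-13:00, 13:15-15:15, 15:20-15:30.
Those are the intersection windows.

10:20-13:00, 13:15-15:15, 15:20-15:30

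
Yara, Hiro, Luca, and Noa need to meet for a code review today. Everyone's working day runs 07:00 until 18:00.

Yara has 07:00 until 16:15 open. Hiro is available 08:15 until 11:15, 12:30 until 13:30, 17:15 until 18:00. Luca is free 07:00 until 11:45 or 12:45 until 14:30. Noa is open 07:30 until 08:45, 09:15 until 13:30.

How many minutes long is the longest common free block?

Yara ∩ Hiro: 08:15-11:15, 12:30-13:30.
Yara ∩ Hiro ∩ Luca: 08:15-11:15, 12:45-13:30.
Yara ∩ Hiro ∩ Luca ∩ Noa: 08:15-08:45, 09:15-11:15, 12:45-13:30.
The longest is 09:15-11:15 at 120 minutes.

120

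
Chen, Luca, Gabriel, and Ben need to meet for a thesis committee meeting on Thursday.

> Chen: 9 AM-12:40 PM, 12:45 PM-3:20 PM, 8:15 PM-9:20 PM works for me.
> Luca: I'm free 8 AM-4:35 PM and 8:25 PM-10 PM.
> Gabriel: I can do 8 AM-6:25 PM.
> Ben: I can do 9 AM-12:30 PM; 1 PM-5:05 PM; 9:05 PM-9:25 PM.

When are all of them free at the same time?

Chen ∩ Luca: 09:00-12:40, 12:45-15:20, 20:25-21:20.
Chen ∩ Luca ∩ Gabriel: 09:00-12:40, 12:45-15:20.
Chen ∩ Luca ∩ Gabriel ∩ Ben: 09:00-12:30, 13:00-15:20.
Those are the intersection windows.

09:00-12:30, 13:00-15:20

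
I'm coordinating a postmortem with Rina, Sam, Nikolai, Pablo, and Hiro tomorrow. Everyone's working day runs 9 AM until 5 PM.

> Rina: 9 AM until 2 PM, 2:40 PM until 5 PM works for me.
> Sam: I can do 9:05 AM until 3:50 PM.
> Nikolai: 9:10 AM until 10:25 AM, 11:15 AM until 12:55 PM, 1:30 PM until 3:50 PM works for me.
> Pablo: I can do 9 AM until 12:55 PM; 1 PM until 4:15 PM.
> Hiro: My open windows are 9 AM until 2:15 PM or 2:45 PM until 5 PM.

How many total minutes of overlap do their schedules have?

Rina ∩ Sam: 09:05-14:00, 14:40-15:50.
Rina ∩ Sam ∩ Nikolai: 09:10-10:25, 11:15-12:55, 13:30-14:00, 14:40-15:50.
Rina ∩ Sam ∩ Nikolai ∩ Pablo: 09:10-10:25, 11:15-12:55, 13:30-14:00, 14:40-15:50.
Rina ∩ Sam ∩ Nikolai ∩ Pablo ∩ Hiro: 09:10-10:25, 11:15-12:55, 13:30-14:00, 14:45-15:50.
Summing the common windows: 75 + 100 + 30 + 65 = 270 minutes.

270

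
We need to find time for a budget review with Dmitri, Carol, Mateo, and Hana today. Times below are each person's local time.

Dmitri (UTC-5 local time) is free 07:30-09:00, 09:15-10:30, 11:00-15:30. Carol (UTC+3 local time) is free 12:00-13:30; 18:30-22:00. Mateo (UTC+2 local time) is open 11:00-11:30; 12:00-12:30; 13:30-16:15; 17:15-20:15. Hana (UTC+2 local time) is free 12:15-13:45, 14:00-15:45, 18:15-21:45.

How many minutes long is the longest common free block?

120

Dmitri in UTC: 12:30-14:00, 14:15-15:30, 16:00-20:30 (add 5h to convert from UTC-5).
Carol in UTC: 09:00-10:30, 15:30-19:00 (subtract 3h to convert from UTC+3).
Mateo in UTC: 09:00-09:30, 10:00-10:30, 11:30-14:15, 15:15-18:15 (subtract 2h to convert from UTC+2).
Hana in UTC: 10:15-11:45, 12:00-13:45, 16:15-19:45 (subtract 2h to convert from UTC+2).
Dmitri ∩ Carol: 16:00-19:00.
Dmitri ∩ Carol ∩ Mateo: 16:00-18:15.
Dmitri ∩ Carol ∩ Mateo ∩ Hana: 16:15-18:15.
The longest is 16:15-18:15 at 120 minutes.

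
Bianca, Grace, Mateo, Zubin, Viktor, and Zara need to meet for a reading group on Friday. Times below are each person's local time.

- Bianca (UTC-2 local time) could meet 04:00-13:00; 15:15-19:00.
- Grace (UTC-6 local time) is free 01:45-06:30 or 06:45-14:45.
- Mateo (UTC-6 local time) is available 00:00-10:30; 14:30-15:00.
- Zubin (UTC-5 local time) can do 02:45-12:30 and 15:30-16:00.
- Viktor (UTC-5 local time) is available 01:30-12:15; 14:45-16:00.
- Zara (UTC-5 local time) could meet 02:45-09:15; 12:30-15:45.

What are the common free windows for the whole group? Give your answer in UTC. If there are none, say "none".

07:45-12:30, 12:45-14:15, 20:30-20:45

Bianca in UTC: 06:00-15:00, 17:15-21:00 (add 2h to convert from UTC-2).
Grace in UTC: 07:45-12:30, 12:45-20:45 (add 6h to convert from UTC-6).
Mateo in UTC: 06:00-16:30, 20:30-21:00 (add 6h to convert from UTC-6).
Zubin in UTC: 07:45-17:30, 20:30-21:00 (add 5h to convert from UTC-5).
Viktor in UTC: 06:30-17:15, 19:45-21:00 (add 5h to convert from UTC-5).
Zara in UTC: 07:45-14:15, 17:30-20:45 (add 5h to convert from UTC-5).
Bianca ∩ Grace: 07:45-12:30, 12:45-15:00, 17:15-20:45.
Bianca ∩ Grace ∩ Mateo: 07:45-12:30, 12:45-15:00, 20:30-20:45.
Bianca ∩ Grace ∩ Mateo ∩ Zubin: 07:45-12:30, 12:45-15:00, 20:30-20:45.
Bianca ∩ Grace ∩ Mateo ∩ Zubin ∩ Viktor: 07:45-12:30, 12:45-15:00, 20:30-20:45.
Bianca ∩ Grace ∩ Mateo ∩ Zubin ∩ Viktor ∩ Zara: 07:45-12:30, 12:45-14:15, 20:30-20:45.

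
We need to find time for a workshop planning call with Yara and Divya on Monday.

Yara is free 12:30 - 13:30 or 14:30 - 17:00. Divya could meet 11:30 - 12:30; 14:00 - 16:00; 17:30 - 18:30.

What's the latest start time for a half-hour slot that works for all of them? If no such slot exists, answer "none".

15:30

Yara ∩ Divya: 14:30-16:00.
Those are the intersection windows.
The last common window of at least 30 minutes is 14:30-16:00; a 30-minute meeting can start as late as 15:30 and still end by 16:00.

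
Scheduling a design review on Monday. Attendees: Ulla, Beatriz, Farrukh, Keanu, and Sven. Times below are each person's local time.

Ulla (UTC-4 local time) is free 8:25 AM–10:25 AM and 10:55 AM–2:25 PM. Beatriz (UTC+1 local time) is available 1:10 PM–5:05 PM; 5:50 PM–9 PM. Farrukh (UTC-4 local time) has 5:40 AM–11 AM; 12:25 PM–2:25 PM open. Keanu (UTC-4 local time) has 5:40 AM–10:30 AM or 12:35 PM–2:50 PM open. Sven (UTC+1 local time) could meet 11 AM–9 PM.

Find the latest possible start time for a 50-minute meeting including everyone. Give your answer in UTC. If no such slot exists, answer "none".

Ulla in UTC: 12:25-14:25, 14:55-18:25 (add 4h to convert from UTC-4).
Beatriz in UTC: 12:10-16:05, 16:50-20:00 (subtract 1h to convert from UTC+1).
Farrukh in UTC: 09:40-15:00, 16:25-18:25 (add 4h to convert from UTC-4).
Keanu in UTC: 09:40-14:30, 16:35-18:50 (add 4h to convert from UTC-4).
Sven in UTC: 10:00-20:00 (subtract 1h to convert from UTC+1).
Ulla ∩ Beatriz: 12:25-14:25, 14:55-16:05, 16:50-18:25.
Ulla ∩ Beatriz ∩ Farrukh: 12:25-14:25, 14:55-15:00, 16:50-18:25.
Ulla ∩ Beatriz ∩ Farrukh ∩ Keanu: 12:25-14:25, 16:50-18:25.
Ulla ∩ Beatriz ∩ Farrukh ∩ Keanu ∩ Sven: 12:25-14:25, 16:50-18:25.
The last common window of at least 50 minutes is 16:50-18:25; a 50-minute meeting can start as late as 17:35 and still end by 18:25.

17:35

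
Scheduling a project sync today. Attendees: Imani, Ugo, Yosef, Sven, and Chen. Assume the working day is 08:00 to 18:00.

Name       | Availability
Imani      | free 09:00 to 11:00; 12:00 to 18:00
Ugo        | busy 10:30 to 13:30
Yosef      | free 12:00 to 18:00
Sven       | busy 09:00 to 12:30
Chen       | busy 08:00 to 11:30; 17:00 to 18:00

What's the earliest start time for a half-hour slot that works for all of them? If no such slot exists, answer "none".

13:30

Imani free: 09:00-11:00, 12:00-18:00.
Ugo free: 08:00-10:30, 13:30-18:00 (invert busy blocks within the working day).
Yosef free: 12:00-18:00.
Sven free: 08:00-09:00, 12:30-18:00 (invert busy blocks within the working day).
Chen free: 11:30-17:00 (invert busy blocks within the working day).
Imani ∩ Ugo: 09:00-10:30, 13:30-18:00.
Imani ∩ Ugo ∩ Yosef: 13:30-18:00.
Imani ∩ Ugo ∩ Yosef ∩ Sven: 13:30-18:00.
Imani ∩ Ugo ∩ Yosef ∩ Sven ∩ Chen: 13:30-17:00.
So the common availability across everyone is 13:30-17:00.
The first common window of at least 30 minutes is 13:30-17:00, so the earliest start is 13:30.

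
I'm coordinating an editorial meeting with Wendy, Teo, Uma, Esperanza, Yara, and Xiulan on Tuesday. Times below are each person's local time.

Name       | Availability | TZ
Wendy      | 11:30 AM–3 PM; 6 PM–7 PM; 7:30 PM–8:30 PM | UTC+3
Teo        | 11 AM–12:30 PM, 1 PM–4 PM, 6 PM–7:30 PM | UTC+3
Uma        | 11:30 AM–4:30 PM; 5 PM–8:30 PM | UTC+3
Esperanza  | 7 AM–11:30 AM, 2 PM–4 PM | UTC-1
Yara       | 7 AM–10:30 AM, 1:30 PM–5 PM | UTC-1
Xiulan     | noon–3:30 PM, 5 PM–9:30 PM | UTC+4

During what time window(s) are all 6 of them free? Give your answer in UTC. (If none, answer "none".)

08:30-09:30, 10:00-11:30, 15:00-16:00

Wendy in UTC: 08:30-12:00, 15:00-16:00, 16:30-17:30 (subtract 3h to convert from UTC+3).
Teo in UTC: 08:00-09:30, 10:00-13:00, 15:00-16:30 (subtract 3h to convert from UTC+3).
Uma in UTC: 08:30-13:30, 14:00-17:30 (subtract 3h to convert from UTC+3).
Esperanza in UTC: 08:00-12:30, 15:00-17:00 (add 1h to convert from UTC-1).
Yara in UTC: 08:00-11:30, 14:30-18:00 (add 1h to convert from UTC-1).
Xiulan in UTC: 08:00-11:30, 13:00-17:30 (subtract 4h to convert from UTC+4).
Wendy ∩ Teo: 08:30-09:30, 10:00-12:00, 15:00-16:00.
Wendy ∩ Teo ∩ Uma: 08:30-09:30, 10:00-12:00, 15:00-16:00.
Wendy ∩ Teo ∩ Uma ∩ Esperanza: 08:30-09:30, 10:00-12:00, 15:00-16:00.
Wendy ∩ Teo ∩ Uma ∩ Esperanza ∩ Yara: 08:30-09:30, 10:00-11:30, 15:00-16:00.
Wendy ∩ Teo ∩ Uma ∩ Esperanza ∩ Yara ∩ Xiulan: 08:30-09:30, 10:00-11:30, 15:00-16:00.
So the common availability across everyone is 08:30-09:30, 10:00-11:30, 15:00-16:00.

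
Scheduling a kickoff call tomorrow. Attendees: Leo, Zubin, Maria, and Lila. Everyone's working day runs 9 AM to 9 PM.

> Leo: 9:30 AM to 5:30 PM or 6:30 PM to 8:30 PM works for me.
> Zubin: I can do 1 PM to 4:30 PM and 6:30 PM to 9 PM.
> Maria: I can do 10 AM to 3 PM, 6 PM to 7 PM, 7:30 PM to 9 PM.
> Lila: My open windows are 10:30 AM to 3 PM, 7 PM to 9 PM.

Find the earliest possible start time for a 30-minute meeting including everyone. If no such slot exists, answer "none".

Leo ∩ Zubin: 13:00-16:30, 18:30-20:30.
Leo ∩ Zubin ∩ Maria: 13:00-15:00, 18:30-19:00, 19:30-20:30.
Leo ∩ Zubin ∩ Maria ∩ Lila: 13:00-15:00, 19:30-20:30.
The first common window of at least 30 minutes is 13:00-15:00, so the earliest start is 13:00.

13:00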